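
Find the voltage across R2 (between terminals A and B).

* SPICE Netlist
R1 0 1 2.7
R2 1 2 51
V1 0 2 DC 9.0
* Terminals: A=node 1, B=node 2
R1 and R2 are in series across V1 (node 0 → node 1 → node 2), and the output A–B is taken across R2, so this is a voltage divider.
Series current: I = V1/(R1 + R2) = 9/(2.7 + 51) = 9/53.7 = 0.1676 A
V_R2 = I × R2 = V1 × R2/(R1 + R2) = 9 × 51/53.7 = 8.547 V

Final answer: 8.547 V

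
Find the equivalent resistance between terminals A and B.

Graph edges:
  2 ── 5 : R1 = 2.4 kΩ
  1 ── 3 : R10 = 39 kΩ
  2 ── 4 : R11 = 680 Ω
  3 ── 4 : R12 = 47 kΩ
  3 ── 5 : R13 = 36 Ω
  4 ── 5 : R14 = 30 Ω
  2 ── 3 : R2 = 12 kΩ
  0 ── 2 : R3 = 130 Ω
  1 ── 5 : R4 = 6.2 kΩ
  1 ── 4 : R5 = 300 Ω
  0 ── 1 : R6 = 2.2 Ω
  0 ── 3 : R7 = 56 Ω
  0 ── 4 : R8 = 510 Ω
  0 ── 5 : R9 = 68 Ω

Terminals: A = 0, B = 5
The network is not a plain series/parallel combination. Inject a 1 A test current into terminal A (node 0) and return it from terminal B (node 5); then R_eq = V_A / (1 A).
Nodal analysis, taking node 5 as the 0 V reference.
Current source I_test pushes 1 A into node 0 and draws it out of node 5.
KCL at each unknown node (sum of currents leaving = 0; resistances in Ω):
  Node 0: (V_0 - V_2)/130 + (V_0 - V_1)/2.2 + (V_0 - V_3)/56 + (V_0 - V_4)/510 + (V_0 - 0)/68 - 1 = 0
  Node 1: (V_1 - V_0)/2.2 + (V_1 - 0)/6200 + (V_1 - V_4)/300 + (V_1 - V_3)/39000 = 0
  Node 2: (V_2 - V_0)/130 + (V_2 - 0)/2400 + (V_2 - V_3)/12000 + (V_2 - V_4)/680 = 0
  Node 3: (V_3 - V_0)/56 + (V_3 - V_1)/39000 + (V_3 - V_2)/12000 + (V_3 - V_4)/47000 + (V_3 - 0)/36 = 0
  Node 4: (V_4 - V_0)/510 + (V_4 - V_1)/300 + (V_4 - V_2)/680 + (V_4 - V_3)/47000 + (V_4 - 0)/30 = 0
Collecting terms (coefficients in siemens):
  0.4968·V_0 - 0.4545·V_1 - 0.007692·V_2 - 0.01786·V_3 - 0.001961·V_4 = 1
  0.4581·V_1 - 0.4545·V_0 - 0.00002564·V_3 - 0.003333·V_4 = 0
  0.009663·V_2 - 0.007692·V_0 - 0.00008333·V_3 - 0.001471·V_4 = 0
  0.04577·V_3 - 0.01786·V_0 - 0.00002564·V_1 - 0.00008333·V_2 - 0.00002128·V_4 = 0
  0.04012·V_4 - 0.001961·V_0 - 0.003333·V_1 - 0.001471·V_2 - 0.00002128·V_3 = 0
Solving these 5 simultaneous equations (Gaussian elimination) gives:
  V_0 = 31.74 V, V_1 = 31.54 V, V_2 = 26.16 V, V_3 = 12.45 V
  V_4 = 5.137 V
R_eq = V_0 / 1 A = 31.74 Ω

Final answer: 31.74 Ω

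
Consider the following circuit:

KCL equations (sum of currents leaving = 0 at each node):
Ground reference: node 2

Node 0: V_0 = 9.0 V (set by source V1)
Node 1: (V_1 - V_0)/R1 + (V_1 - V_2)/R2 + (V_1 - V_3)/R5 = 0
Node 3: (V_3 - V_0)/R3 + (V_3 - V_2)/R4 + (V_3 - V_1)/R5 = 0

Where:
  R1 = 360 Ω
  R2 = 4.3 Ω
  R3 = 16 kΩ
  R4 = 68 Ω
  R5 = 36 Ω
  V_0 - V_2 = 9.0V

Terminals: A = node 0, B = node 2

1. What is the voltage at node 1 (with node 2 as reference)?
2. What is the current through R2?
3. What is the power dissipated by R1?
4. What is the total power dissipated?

Nodal analysis, taking node 2 as the 0 V reference.
Source V1 fixes V_0 = 9 V.
KCL at each unknown node (sum of currents leaving = 0; resistances in Ω):
  Node 1: (V_1 - 9)/360 + (V_1 - 0)/4.3 + (V_1 - V_3)/36 = 0
  Node 3: (V_3 - 9)/16000 + (V_3 - 0)/68 + (V_3 - V_1)/36 = 0
Collecting terms (coefficients in siemens):
  0.2631·V_1 - 0.02778·V_3 = 0.025
  0.04255·V_3 - 0.02778·V_1 = 0.0005625
Determinant D = (0.2631)(0.04255) - (-0.02778)(-0.02778) = 0.01042
V_1 = [(0.025)(0.04255) - (-0.02778)(0.0005625)]/D = 0.1035 V
V_3 = [(0.2631)(0.0005625) - (0.025)(-0.02778)]/D = 0.08083 V
Part 1:
  Read off the nodal solution: V_1 = 0.1035 V
Part 2:
  I_R2 = (V_1 - V_2)/R2 = (0.1035 - 0)/4.3 = 0.02408 A
  Magnitude: I_R2 = 0.02408 A
Part 3:
  I_R1 = (V_0 - V_1)/R1 = (9 - 0.1035)/360 = 0.02471 A
  P_R1 = I_R1² × R1 = (0.02471)² × 360 = 0.2199 W
Part 4:
  Power in each resistor, P = (ΔV)²/R:
    P_R1 = (9 - 0.1035)²/360 = 0.2199 W
    P_R2 = (0.1035 - 0)²/4.3 = 0.002494 W
    P_R3 = (9 - 0.08083)²/16000 = 0.004972 W
    P_R4 = (0 - 0.08083)²/68 = 0.00009607 W
    P_R5 = (0.1035 - 0.08083)²/36 = 0.00001434 W
  P_total = P_R1 + P_R2 + P_R3 + P_R4 + P_R5 = 0.2274 W

Final answers:
1. V_1 = 0.1035 V
2. I_R2 = 0.02408 A
3. P_R1 = 0.2199 W
4. P_total = 0.2274 W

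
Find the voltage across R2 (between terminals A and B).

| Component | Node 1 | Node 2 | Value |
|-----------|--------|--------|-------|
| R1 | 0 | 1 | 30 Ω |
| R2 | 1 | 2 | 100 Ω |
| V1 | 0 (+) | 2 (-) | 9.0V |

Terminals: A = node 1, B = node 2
R1 and R2 are in series across V1 (node 0 → node 1 → node 2), and the output A–B is taken across R2, so this is a voltage divider.
Series current: I = V1/(R1 + R2) = 9/(30 + 100) = 9/130 = 0.06923 A
V_R2 = I × R2 = V1 × R2/(R1 + R2) = 9 × 100/130 = 6.923 V

Final answer: 6.923 V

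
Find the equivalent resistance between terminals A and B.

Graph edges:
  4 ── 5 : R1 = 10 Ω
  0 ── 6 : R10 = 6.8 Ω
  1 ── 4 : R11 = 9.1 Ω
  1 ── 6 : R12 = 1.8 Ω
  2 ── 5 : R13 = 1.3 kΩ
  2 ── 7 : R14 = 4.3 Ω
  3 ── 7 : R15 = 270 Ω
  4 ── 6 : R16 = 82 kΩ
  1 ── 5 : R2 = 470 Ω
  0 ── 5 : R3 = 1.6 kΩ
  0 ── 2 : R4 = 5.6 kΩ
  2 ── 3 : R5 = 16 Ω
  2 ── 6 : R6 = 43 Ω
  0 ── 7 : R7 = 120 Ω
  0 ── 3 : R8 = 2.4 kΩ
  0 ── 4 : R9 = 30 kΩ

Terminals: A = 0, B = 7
The network is not a plain series/parallel combination. Inject a 1 A test current into terminal A (node 0) and return it from terminal B (node 7); then R_eq = V_A / (1 A).
Nodal analysis, taking node 7 as the 0 V reference.
Current source I_test pushes 1 A into node 0 and draws it out of node 7.
KCL at each unknown node (sum of currents leaving = 0; resistances in Ω):
  Node 0: (V_0 - V_5)/1600 + (V_0 - V_2)/5600 + (V_0 - 0)/120 + (V_0 - V_3)/2400 + (V_0 - V_4)/30000 + (V_0 - V_6)/6.8 - 1 = 0
  Node 1: (V_1 - V_5)/470 + (V_1 - V_4)/9.1 + (V_1 - V_6)/1.8 = 0
  Node 2: (V_2 - V_0)/5600 + (V_2 - V_3)/16 + (V_2 - V_6)/43 + (V_2 - V_5)/1300 + (V_2 - 0)/4.3 = 0
  Node 3: (V_3 - V_0)/2400 + (V_3 - V_2)/16 + (V_3 - 0)/270 = 0
  Node 4: (V_4 - V_0)/30000 + (V_4 - V_1)/9.1 + (V_4 - V_5)/10 + (V_4 - V_6)/82000 = 0
  Node 5: (V_5 - V_0)/1600 + (V_5 - V_1)/470 + (V_5 - V_2)/1300 + (V_5 - V_4)/10 = 0
  Node 6: (V_6 - V_0)/6.8 + (V_6 - V_1)/1.8 + (V_6 - V_2)/43 + (V_6 - V_4)/82000 = 0
Collecting terms (coefficients in siemens):
  0.1566·V_0 - 0.0001786·V_2 - 0.0004167·V_3 - 0.00003333·V_4 - 0.000625·V_5 - 0.1471·V_6 = 1
  0.6676·V_1 - 0.1099·V_4 - 0.002128·V_5 - 0.5556·V_6 = 0
  0.3193·V_2 - 0.0001786·V_0 - 0.0625·V_3 - 0.0007692·V_5 - 0.02326·V_6 = 0
  0.06662·V_3 - 0.0004167·V_0 - 0.0625·V_2 = 0
  0.2099·V_4 - 0.00003333·V_0 - 0.1099·V_1 - 0.1·V_5 - 0.0000122·V_6 = 0
  0.1035·V_5 - 0.000625·V_0 - 0.002128·V_1 - 0.0007692·V_2 - 0.1·V_4 = 0
  0.7259·V_6 - 0.1471·V_0 - 0.5556·V_1 - 0.02326·V_2 - 0.0000122·V_4 = 0
Solving these 7 simultaneous equations (Gaussian elimination) gives:
  V_0 = 35.93 V, V_1 = 31.29 V, V_2 = 2.965 V, V_3 = 3.006 V
  V_4 = 31.13 V, V_5 = 30.95 V, V_6 = 31.32 V
R_eq = V_0 / 1 A = 35.93 Ω

Final answer: 35.93 Ω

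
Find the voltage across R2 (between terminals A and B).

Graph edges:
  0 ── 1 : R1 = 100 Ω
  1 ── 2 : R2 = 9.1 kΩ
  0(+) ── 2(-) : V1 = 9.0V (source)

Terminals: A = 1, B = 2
R1 and R2 are in series across V1 (node 0 → node 1 → node 2), and the output A–B is taken across R2, so this is a voltage divider.
Series current: I = V1/(R1 + R2) = 9/(100 + 9100) = 9/9200 = 0.0009783 A
V_R2 = I × R2 = V1 × R2/(R1 + R2) = 9 × 9100/9200 = 8.902 V

Final answer: 8.902 V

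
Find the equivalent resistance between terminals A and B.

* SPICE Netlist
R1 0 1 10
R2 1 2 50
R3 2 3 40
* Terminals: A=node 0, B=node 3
Reduce the network between node 0 (A) and node 3 (B) by series/parallel combination:
  Rs1 = R1 + R2 (series, joined only at node 1) = 10 + 50 = 60 Ω
  Rs2 = R3 + Rs1 (series, joined only at node 2) = 40 + 60 = 100 Ω
R_eq = 100 Ω

Final answer: 100 Ω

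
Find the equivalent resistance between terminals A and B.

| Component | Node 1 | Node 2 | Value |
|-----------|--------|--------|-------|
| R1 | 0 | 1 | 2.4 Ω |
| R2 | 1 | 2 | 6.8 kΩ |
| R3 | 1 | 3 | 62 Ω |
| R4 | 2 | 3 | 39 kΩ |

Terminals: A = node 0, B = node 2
Reduce the network between node 0 (A) and node 2 (B) by series/parallel combination:
  Rs1 = R3 + R4 (series, joined only at node 3) = 62 + 39000 = 39060 Ω
  Rp1 = R2 ‖ Rs1 (parallel, both between nodes 1 and 2) = 1/(1/6800 + 1/39060) = 5792 Ω
  Rs2 = R1 + Rp1 (series, joined only at node 1) = 2.4 + 5792 = 5794 Ω
R_eq = 5.794 kΩ

Final answer: 5.794 kΩ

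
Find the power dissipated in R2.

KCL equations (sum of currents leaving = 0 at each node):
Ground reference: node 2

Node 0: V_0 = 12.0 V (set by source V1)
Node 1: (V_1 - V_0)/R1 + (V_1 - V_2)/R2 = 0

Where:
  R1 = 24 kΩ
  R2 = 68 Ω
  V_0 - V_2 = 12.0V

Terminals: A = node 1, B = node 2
Nodal analysis, taking node 2 as the 0 V reference.
Source V1 fixes V_0 = 12 V.
KCL at each unknown node (sum of currents leaving = 0; resistances in Ω):
  Node 1: (V_1 - 12)/24000 + (V_1 - 0)/68 = 0
Collecting terms: 0.01475 × V_1 = 0.0005  =>  V_1 = 0.0339 V
I_R2 = (V_1 - V_2)/R2 = (0.0339 - 0)/68 = 0.0004986 A
P_R2 = I_R2² × R2 = (0.0004986)² × 68 = 0.0000169 W

Final answer: 1.69e-05 W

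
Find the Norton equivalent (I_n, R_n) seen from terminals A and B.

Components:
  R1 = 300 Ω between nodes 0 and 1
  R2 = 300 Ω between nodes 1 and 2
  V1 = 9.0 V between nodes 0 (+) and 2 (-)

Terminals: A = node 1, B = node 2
Find the Thévenin equivalent first; then I_n = V_th/R_th and R_n = R_th.
Step 1 — V_th is the open-circuit voltage V_A - V_B (nothing connected across the terminals).
Nodal analysis, taking node 2 as the 0 V reference.
Source V1 fixes V_0 = 9 V.
KCL at each unknown node (sum of currents leaving = 0; resistances in Ω):
  Node 1: (V_1 - 9)/300 + (V_1 - 0)/300 = 0
Collecting terms: 0.006667 × V_1 = 0.03  =>  V_1 = 4.5 V
V_th = V_1 - V_2 = 4.5 - 0 = 4.5 V
Step 2 — R_th: zero the source — replace V1 by a short circuit (node 2 merges into node 0) — and find the resistance seen between A (node 1) and B (node 0).
Reduce the network between node 1 (A) and node 0 (B) by series/parallel combination:
  Rp1 = R1 ‖ R2 (parallel, both between nodes 0 and 1) = 1/(1/300 + 1/300) = 150 Ω
R_th = 150 Ω
I_n = V_th/R_th = 4.5/150 = 0.03 A, and R_n = R_th = 150 Ω

Final answer: I_n = 0.03 A, R_n = 150 Ω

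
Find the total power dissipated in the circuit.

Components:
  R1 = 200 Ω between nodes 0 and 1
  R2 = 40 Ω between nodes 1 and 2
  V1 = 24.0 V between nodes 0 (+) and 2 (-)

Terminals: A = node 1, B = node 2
Nodal analysis, taking node 2 as the 0 V reference.
Source V1 fixes V_0 = 24 V.
KCL at each unknown node (sum of currents leaving = 0; resistances in Ω):
  Node 1: (V_1 - 24)/200 + (V_1 - 0)/40 = 0
Collecting terms: 0.03 × V_1 = 0.12  =>  V_1 = 4 V
Power in each resistor, P = (ΔV)²/R:
  P_R1 = (24 - 4)²/200 = 2 W
  P_R2 = (4 - 0)²/40 = 0.4 W
P_total = P_R1 + P_R2 = 2.4 W

Final answer: 2.4 W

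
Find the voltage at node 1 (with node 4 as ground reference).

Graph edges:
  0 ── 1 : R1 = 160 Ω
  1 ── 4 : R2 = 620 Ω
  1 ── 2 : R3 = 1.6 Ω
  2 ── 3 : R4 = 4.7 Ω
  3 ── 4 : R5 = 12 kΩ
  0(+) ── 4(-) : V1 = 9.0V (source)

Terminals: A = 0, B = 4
Nodal analysis, taking node 4 as the 0 V reference.
Source V1 fixes V_0 = 9 V.
KCL at each unknown node (sum of currents leaving = 0; resistances in Ω):
  Node 1: (V_1 - 9)/160 + (V_1 - 0)/620 + (V_1 - V_2)/1.6 = 0
  Node 2: (V_2 - V_1)/1.6 + (V_2 - V_3)/4.7 = 0
  Node 3: (V_3 - V_2)/4.7 + (V_3 - 0)/12000 = 0
Collecting terms (coefficients in siemens):
  0.6329·V_1 - 0.625·V_2 = 0.05625
  0.8378·V_2 - 0.625·V_1 - 0.2128·V_3 = 0
  0.2128·V_3 - 0.2128·V_2 = 0
Solving these 3 simultaneous equations (Gaussian elimination) gives:
  V_1 = 7.079 V, V_2 = 7.078 V, V_3 = 7.075 V
The requested potential is V_1 = 7.079 V.

Final answer: V_1 = 7.079 V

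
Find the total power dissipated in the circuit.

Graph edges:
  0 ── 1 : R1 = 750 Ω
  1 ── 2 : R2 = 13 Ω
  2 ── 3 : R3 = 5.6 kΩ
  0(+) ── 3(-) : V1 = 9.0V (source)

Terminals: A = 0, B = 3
Nodal analysis, taking node 3 as the 0 V reference.
Source V1 fixes V_0 = 9 V.
KCL at each unknown node (sum of currents leaving = 0; resistances in Ω):
  Node 1: (V_1 - 9)/750 + (V_1 - V_2)/13 = 0
  Node 2: (V_2 - V_1)/13 + (V_2 - 0)/5600 = 0
Collecting terms (coefficients in siemens):
  0.07826·V_1 - 0.07692·V_2 = 0.012
  0.0771·V_2 - 0.07692·V_1 = 0
Determinant D = (0.07826)(0.0771) - (-0.07692)(-0.07692) = 0.0001165
V_1 = [(0.012)(0.0771) - (-0.07692)(0)]/D = 7.939 V
V_2 = [(0.07826)(0) - (0.012)(-0.07692)]/D = 7.921 V
Power in each resistor, P = (ΔV)²/R:
  P_R1 = (9 - 7.939)²/750 = 0.0015 W
  P_R2 = (7.939 - 7.921)²/13 = 0.00002601 W
  P_R3 = (7.921 - 0)²/5600 = 0.0112 W
P_total = P_R1 + P_R2 + P_R3 = 0.01273 W

Final answer: 0.01273 W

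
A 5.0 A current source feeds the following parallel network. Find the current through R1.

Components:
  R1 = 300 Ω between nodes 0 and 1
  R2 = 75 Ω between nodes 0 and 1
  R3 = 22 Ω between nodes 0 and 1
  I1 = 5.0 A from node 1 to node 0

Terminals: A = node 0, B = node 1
All resistors sit directly between nodes 0 and 1, so they are in parallel and share one voltage V; the full source current 5 A splits among them.
1/R_par = 1/300 + 1/75 + 1/22 = 0.06212 S  =>  R_par = 16.1 Ω
V = I × R_par = 5 × 16.1 = 80.49 V
I_R1 = V/R1 = 80.49/300 = 0.2683 A

Final answer: 0.2683 A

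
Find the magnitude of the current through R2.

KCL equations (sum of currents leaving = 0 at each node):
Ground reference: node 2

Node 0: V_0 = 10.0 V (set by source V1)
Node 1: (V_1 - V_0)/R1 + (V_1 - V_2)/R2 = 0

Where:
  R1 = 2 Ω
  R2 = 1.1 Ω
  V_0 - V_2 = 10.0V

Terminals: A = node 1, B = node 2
Nodal analysis, taking node 2 as the 0 V reference.
Source V1 fixes V_0 = 10 V.
KCL at each unknown node (sum of currents leaving = 0; resistances in Ω):
  Node 1: (V_1 - 10)/2 + (V_1 - 0)/1.1 = 0
Collecting terms: 1.409 × V_1 = 5  =>  V_1 = 3.548 V
I_R2 = (V_1 - V_2)/R2 = (3.548 - 0)/1.1 = 3.226 A
|I_R2| = 3.226 A

Final answer: |I_R2| = 3.226 A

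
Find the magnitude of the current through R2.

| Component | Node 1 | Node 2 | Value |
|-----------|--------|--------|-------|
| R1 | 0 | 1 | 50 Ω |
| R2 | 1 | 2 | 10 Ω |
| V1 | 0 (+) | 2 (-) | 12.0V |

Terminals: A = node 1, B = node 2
Nodal analysis, taking node 2 as the 0 V reference.
Source V1 fixes V_0 = 12 V.
KCL at each unknown node (sum of currents leaving = 0; resistances in Ω):
  Node 1: (V_1 - 12)/50 + (V_1 - 0)/10 = 0
Collecting terms: 0.12 × V_1 = 0.24  =>  V_1 = 2 V
I_R2 = (V_1 - V_2)/R2 = (2 - 0)/10 = 0.2 A
|I_R2| = 0.2 A

Final answer: |I_R2| = 0.2 A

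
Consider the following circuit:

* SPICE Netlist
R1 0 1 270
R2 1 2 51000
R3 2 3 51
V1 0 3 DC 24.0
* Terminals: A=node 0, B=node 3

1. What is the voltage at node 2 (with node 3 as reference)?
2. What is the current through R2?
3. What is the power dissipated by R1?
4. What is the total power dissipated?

Nodal analysis, taking node 3 as the 0 V reference.
Source V1 fixes V_0 = 24 V.
KCL at each unknown node (sum of currents leaving = 0; resistances in Ω):
  Node 1: (V_1 - 24)/270 + (V_1 - V_2)/51000 = 0
  Node 2: (V_2 - V_1)/51000 + (V_2 - 0)/51 = 0
Collecting terms (coefficients in siemens):
  0.003723·V_1 - 0.00001961·V_2 = 0.08889
  0.01963·V_2 - 0.00001961·V_1 = 0
Determinant D = (0.003723)(0.01963) - (-0.00001961)(-0.00001961) = 0.00007308
V_1 = [(0.08889)(0.01963) - (-0.00001961)(0)]/D = 23.87 V
V_2 = [(0.003723)(0) - (0.08889)(-0.00001961)]/D = 0.02385 V
Part 1:
  Read off the nodal solution: V_2 = 0.02385 V
Part 2:
  I_R2 = (V_1 - V_2)/R2 = (23.87 - 0.02385)/51000 = 0.0004676 A
  Magnitude: I_R2 = 0.0004676 A
Part 3:
  I_R1 = (V_0 - V_1)/R1 = (24 - 23.87)/270 = 0.0004676 A
  P_R1 = I_R1² × R1 = (0.0004676)² × 270 = 0.00005905 W
Part 4:
  Power in each resistor, P = (ΔV)²/R:
    P_R1 = (24 - 23.87)²/270 = 0.00005905 W
    P_R2 = (23.87 - 0.02385)²/51000 = 0.01115 W
    P_R3 = (0.02385 - 0)²/51 = 0.00001115 W
  P_total = P_R1 + P_R2 + P_R3 = 0.01122 W

Final answers:
1. V_2 = 0.02385 V
2. I_R2 = 0.0004676 A
3. P_R1 = 5.905e-05 W
4. P_total = 0.01122 W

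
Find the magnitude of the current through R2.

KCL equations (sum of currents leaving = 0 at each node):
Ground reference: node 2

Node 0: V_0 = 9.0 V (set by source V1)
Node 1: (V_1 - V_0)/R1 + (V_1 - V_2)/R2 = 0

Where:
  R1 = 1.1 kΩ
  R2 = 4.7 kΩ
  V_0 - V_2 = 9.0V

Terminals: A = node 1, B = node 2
Nodal analysis, taking node 2 as the 0 V reference.
Source V1 fixes V_0 = 9 V.
KCL at each unknown node (sum of currents leaving = 0; resistances in Ω):
  Node 1: (V_1 - 9)/1100 + (V_1 - 0)/4700 = 0
Collecting terms: 0.001122 × V_1 = 0.008182  =>  V_1 = 7.293 V
I_R2 = (V_1 - V_2)/R2 = (7.293 - 0)/4700 = 0.001552 A
|I_R2| = 0.001552 A

Final answer: |I_R2| = 0.001552 A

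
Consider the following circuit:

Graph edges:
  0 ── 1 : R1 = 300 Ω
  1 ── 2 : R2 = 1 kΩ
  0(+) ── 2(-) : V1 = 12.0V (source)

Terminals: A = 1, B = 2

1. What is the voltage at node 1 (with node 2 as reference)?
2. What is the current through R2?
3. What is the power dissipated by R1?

Nodal analysis, taking node 2 as the 0 V reference.
Source V1 fixes V_0 = 12 V.
KCL at each unknown node (sum of currents leaving = 0; resistances in Ω):
  Node 1: (V_1 - 12)/300 + (V_1 - 0)/1000 = 0
Collecting terms: 0.004333 × V_1 = 0.04  =>  V_1 = 9.231 V
Part 1:
  Read off the nodal solution: V_1 = 9.231 V
Part 2:
  I_R2 = (V_1 - V_2)/R2 = (9.231 - 0)/1000 = 0.009231 A
  Magnitude: I_R2 = 0.009231 A
Part 3:
  I_R1 = (V_0 - V_1)/R1 = (12 - 9.231)/300 = 0.009231 A
  P_R1 = I_R1² × R1 = (0.009231)² × 300 = 0.02556 W

Final answers:
1. V_1 = 9.231 V
2. I_R2 = 0.009231 A
3. P_R1 = 0.02556 W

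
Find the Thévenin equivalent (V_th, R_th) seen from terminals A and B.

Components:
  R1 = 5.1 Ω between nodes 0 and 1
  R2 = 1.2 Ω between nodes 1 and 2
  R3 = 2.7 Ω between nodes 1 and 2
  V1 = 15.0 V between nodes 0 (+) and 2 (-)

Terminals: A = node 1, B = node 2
Step 1 — V_th is the open-circuit voltage V_A - V_B (nothing connected across the terminals).
Nodal analysis, taking node 2 as the 0 V reference.
Source V1 fixes V_0 = 15 V.
KCL at each unknown node (sum of currents leaving = 0; resistances in Ω):
  Node 1: (V_1 - 15)/5.1 + (V_1 - 0)/1.2 + (V_1 - 0)/2.7 = 0
Collecting terms: 1.4 × V_1 = 2.941  =>  V_1 = 2.101 V
V_th = V_1 - V_2 = 2.101 - 0 = 2.101 V
Step 2 — R_th: zero the source — replace V1 by a short circuit (node 2 merges into node 0) — and find the resistance seen between A (node 1) and B (node 0).
Reduce the network between node 1 (A) and node 0 (B) by series/parallel combination:
  Rp1 = R1 ‖ R2 ‖ R3 (parallel, all between nodes 0 and 1) = 1/(1/5.1 + 1/1.2 + 1/2.7) = 0.7144 Ω
R_th = 0.7144 Ω

Final answer: V_th = 2.101 V, R_th = 0.7144 Ω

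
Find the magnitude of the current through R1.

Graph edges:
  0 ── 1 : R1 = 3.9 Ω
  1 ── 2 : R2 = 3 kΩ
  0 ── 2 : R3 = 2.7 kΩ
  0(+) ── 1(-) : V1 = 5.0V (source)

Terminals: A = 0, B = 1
Nodal analysis, taking node 1 as the 0 V reference.
Source V1 fixes V_0 = 5 V.
KCL at each unknown node (sum of currents leaving = 0; resistances in Ω):
  Node 2: (V_2 - 0)/3000 + (V_2 - 5)/2700 = 0
Collecting terms: 0.0007037 × V_2 = 0.001852  =>  V_2 = 2.632 V
I_R1 = (V_0 - V_1)/R1 = (5 - 0)/3.9 = 1.282 A
|I_R1| = 1.282 A

Final answer: |I_R1| = 1.282 A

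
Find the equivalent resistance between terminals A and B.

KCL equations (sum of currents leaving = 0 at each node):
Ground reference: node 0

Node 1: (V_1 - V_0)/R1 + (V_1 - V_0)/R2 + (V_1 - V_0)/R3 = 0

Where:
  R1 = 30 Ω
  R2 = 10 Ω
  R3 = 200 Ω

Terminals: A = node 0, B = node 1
Reduce the network between node 0 (A) and node 1 (B) by series/parallel combination:
  Rp1 = R1 ‖ R2 ‖ R3 (parallel, all between nodes 0 and 1) = 1/(1/30 + 1/10 + 1/200) = 7.229 Ω
R_eq = 7.229 Ω

Final answer: 7.229 Ω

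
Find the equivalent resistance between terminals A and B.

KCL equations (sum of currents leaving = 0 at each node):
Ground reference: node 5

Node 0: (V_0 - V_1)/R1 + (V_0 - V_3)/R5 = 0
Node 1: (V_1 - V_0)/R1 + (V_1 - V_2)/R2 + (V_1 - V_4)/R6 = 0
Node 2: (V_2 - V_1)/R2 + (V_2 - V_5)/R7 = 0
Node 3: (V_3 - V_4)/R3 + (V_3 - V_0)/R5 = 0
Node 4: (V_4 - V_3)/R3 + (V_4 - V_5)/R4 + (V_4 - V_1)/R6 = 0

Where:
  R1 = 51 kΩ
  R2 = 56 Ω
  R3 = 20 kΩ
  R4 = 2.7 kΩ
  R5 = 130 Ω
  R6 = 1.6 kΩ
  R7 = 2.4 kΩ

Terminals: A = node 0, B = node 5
The network is not a plain series/parallel combination. Inject a 1 A test current into terminal A (node 0) and return it from terminal B (node 5); then R_eq = V_A / (1 A).
Nodal analysis, taking node 5 as the 0 V reference.
Current source I_test pushes 1 A into node 0 and draws it out of node 5.
KCL at each unknown node (sum of currents leaving = 0; resistances in Ω):
  Node 0: (V_0 - V_1)/51000 + (V_0 - V_3)/130 - 1 = 0
  Node 1: (V_1 - V_0)/51000 + (V_1 - V_2)/56 + (V_1 - V_4)/1600 = 0
  Node 2: (V_2 - V_1)/56 + (V_2 - 0)/2400 = 0
  Node 3: (V_3 - V_0)/130 + (V_3 - V_4)/20000 = 0
  Node 4: (V_4 - V_1)/1600 + (V_4 - V_3)/20000 + (V_4 - 0)/2700 = 0
Collecting terms (coefficients in siemens):
  0.007712·V_0 - 0.00001961·V_1 - 0.007692·V_3 = 1
  0.0185·V_1 - 0.00001961·V_0 - 0.01786·V_2 - 0.000625·V_4 = 0
  0.01827·V_2 - 0.01786·V_1 = 0
  0.007742·V_3 - 0.007692·V_0 - 0.00005·V_4 = 0
  0.001045·V_4 - 0.000625·V_1 - 0.00005·V_3 = 0
Solving these 5 simultaneous equations (Gaussian elimination) gives:
  V_0 = 15790 V, V_1 = 1148 V, V_2 = 1122 V, V_3 = 15700 V
  V_4 = 1437 V
R_eq = V_0 / 1 A = 15790 Ω = 15.79 kΩ

Final answer: 15.79 kΩ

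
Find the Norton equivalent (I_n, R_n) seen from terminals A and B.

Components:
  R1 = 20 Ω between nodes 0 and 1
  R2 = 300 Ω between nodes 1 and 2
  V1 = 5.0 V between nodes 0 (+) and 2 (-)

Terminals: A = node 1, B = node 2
Find the Thévenin equivalent first; then I_n = V_th/R_th and R_n = R_th.
Step 1 — V_th is the open-circuit voltage V_A - V_B (nothing connected across the terminals).
Nodal analysis, taking node 2 as the 0 V reference.
Source V1 fixes V_0 = 5 V.
KCL at each unknown node (sum of currents leaving = 0; resistances in Ω):
  Node 1: (V_1 - 5)/20 + (V_1 - 0)/300 = 0
Collecting terms: 0.05333 × V_1 = 0.25  =>  V_1 = 4.688 V
V_th = V_1 - V_2 = 4.688 - 0 = 4.688 V
Step 2 — R_th: zero the source — replace V1 by a short circuit (node 2 merges into node 0) — and find the resistance seen between A (node 1) and B (node 0).
Reduce the network between node 1 (A) and node 0 (B) by series/parallel combination:
  Rp1 = R1 ‖ R2 (parallel, both between nodes 0 and 1) = 1/(1/20 + 1/300) = 18.75 Ω
R_th = 18.75 Ω
I_n = V_th/R_th = 4.688/18.75 = 0.25 A, and R_n = R_th = 18.75 Ω

Final answer: I_n = 0.25 A, R_n = 18.75 Ω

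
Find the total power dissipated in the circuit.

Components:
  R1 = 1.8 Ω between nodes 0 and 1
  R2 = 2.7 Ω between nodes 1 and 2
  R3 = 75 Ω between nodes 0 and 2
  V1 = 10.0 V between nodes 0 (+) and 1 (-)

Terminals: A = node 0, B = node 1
Nodal analysis, taking node 1 as the 0 V reference.
Source V1 fixes V_0 = 10 V.
KCL at each unknown node (sum of currents leaving = 0; resistances in Ω):
  Node 2: (V_2 - 0)/2.7 + (V_2 - 10)/75 = 0
Collecting terms: 0.3837 × V_2 = 0.1333  =>  V_2 = 0.3475 V
Power in each resistor, P = (ΔV)²/R:
  P_R1 = (10 - 0)²/1.8 = 55.56 W
  P_R2 = (0 - 0.3475)²/2.7 = 0.04472 W
  P_R3 = (10 - 0.3475)²/75 = 1.242 W
P_total = P_R1 + P_R2 + P_R3 = 56.84 W

Final answer: 56.84 W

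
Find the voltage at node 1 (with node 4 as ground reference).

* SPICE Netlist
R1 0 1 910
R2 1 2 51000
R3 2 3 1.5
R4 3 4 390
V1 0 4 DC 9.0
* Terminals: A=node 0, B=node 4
Nodal analysis, taking node 4 as the 0 V reference.
Source V1 fixes V_0 = 9 V.
KCL at each unknown node (sum of currents leaving = 0; resistances in Ω):
  Node 1: (V_1 - 9)/910 + (V_1 - V_2)/51000 = 0
  Node 2: (V_2 - V_1)/51000 + (V_2 - V_3)/1.5 = 0
  Node 3: (V_3 - V_2)/1.5 + (V_3 - 0)/390 = 0
Collecting terms (coefficients in siemens):
  0.001119·V_1 - 0.00001961·V_2 = 0.00989
  0.6667·V_2 - 0.00001961·V_1 - 0.6667·V_3 = 0
  0.6692·V_3 - 0.6667·V_2 = 0
Solving these 3 simultaneous equations (Gaussian elimination) gives:
  V_1 = 8.843 V, V_2 = 0.06737 V, V_3 = 0.06711 V
The requested potential is V_1 = 8.843 V.

Final answer: V_1 = 8.843 V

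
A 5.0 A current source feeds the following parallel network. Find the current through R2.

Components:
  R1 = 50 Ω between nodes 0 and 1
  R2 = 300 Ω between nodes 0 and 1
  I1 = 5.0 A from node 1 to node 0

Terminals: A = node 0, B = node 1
All resistors sit directly between nodes 0 and 1, so they are in parallel and share one voltage V; the full source current 5 A splits among them.
1/R_par = 1/50 + 1/300 = 0.02333 S  =>  R_par = 42.86 Ω
V = I × R_par = 5 × 42.86 = 214.3 V
I_R2 = V/R2 = 214.3/300 = 0.7143 A

Final answer: 0.7143 A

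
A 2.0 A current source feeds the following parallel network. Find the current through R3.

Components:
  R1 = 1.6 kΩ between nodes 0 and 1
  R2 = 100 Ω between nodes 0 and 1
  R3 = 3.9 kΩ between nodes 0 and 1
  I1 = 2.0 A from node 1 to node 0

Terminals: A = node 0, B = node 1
All resistors sit directly between nodes 0 and 1, so they are in parallel and share one voltage V; the full source current 2 A splits among them.
1/R_par = 1/1600 + 1/100 + 1/3900 = 0.01088 S  =>  R_par = 91.9 Ω
V = I × R_par = 2 × 91.9 = 183.8 V
I_R3 = V/R3 = 183.8/3900 = 0.04713 A

Final answer: 0.04713 A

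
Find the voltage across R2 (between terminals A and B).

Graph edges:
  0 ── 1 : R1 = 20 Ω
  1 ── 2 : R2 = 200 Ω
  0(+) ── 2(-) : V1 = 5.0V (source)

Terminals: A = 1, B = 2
R1 and R2 are in series across V1 (node 0 → node 1 → node 2), and the output A–B is taken across R2, so this is a voltage divider.
Series current: I = V1/(R1 + R2) = 5/(20 + 200) = 5/220 = 0.02273 A
V_R2 = I × R2 = V1 × R2/(R1 + R2) = 5 × 200/220 = 4.545 V

Final answer: 4.545 V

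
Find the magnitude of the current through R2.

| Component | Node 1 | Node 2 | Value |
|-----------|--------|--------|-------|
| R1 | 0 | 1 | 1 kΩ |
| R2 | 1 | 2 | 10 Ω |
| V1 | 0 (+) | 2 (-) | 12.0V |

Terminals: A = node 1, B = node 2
Nodal analysis, taking node 2 as the 0 V reference.
Source V1 fixes V_0 = 12 V.
KCL at each unknown node (sum of currents leaving = 0; resistances in Ω):
  Node 1: (V_1 - 12)/1000 + (V_1 - 0)/10 = 0
Collecting terms: 0.101 × V_1 = 0.012  =>  V_1 = 0.1188 V
I_R2 = (V_1 - V_2)/R2 = (0.1188 - 0)/10 = 0.01188 A
|I_R2| = 0.01188 A

Final answer: |I_R2| = 0.01188 A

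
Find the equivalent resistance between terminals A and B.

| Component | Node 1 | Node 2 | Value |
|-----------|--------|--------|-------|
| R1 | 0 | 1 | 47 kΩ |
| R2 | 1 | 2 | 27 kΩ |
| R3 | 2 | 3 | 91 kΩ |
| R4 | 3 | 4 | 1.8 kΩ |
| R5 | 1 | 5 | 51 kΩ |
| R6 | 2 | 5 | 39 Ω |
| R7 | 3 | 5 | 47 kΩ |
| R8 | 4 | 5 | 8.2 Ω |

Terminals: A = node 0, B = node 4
The network is not a plain series/parallel combination. Inject a 1 A test current into terminal A (node 0) and return it from terminal B (node 4); then R_eq = V_A / (1 A).
Nodal analysis, taking node 4 as the 0 V reference.
Current source I_test pushes 1 A into node 0 and draws it out of node 4.
KCL at each unknown node (sum of currents leaving = 0; resistances in Ω):
  Node 0: (V_0 - V_1)/47000 - 1 = 0
  Node 1: (V_1 - V_0)/47000 + (V_1 - V_2)/27000 + (V_1 - V_5)/51000 = 0
  Node 2: (V_2 - V_1)/27000 + (V_2 - V_3)/91000 + (V_2 - V_5)/39 = 0
  Node 3: (V_3 - V_2)/91000 + (V_3 - 0)/1800 + (V_3 - V_5)/47000 = 0
  Node 5: (V_5 - V_1)/51000 + (V_5 - V_2)/39 + (V_5 - V_3)/47000 + (V_5 - 0)/8.2 = 0
Collecting terms (coefficients in siemens):
  0.00002128·V_0 - 0.00002128·V_1 = 1
  0.00007792·V_1 - 0.00002128·V_0 - 0.00003704·V_2 - 0.00001961·V_5 = 0
  0.02569·V_2 - 0.00003704·V_1 - 0.00001099·V_3 - 0.02564·V_5 = 0
  0.0005878·V_3 - 0.00001099·V_2 - 0.00002128·V_5 = 0
  0.1476·V_5 - 0.00001961·V_1 - 0.02564·V_2 - 0.00002128·V_3 = 0
Solving these 5 simultaneous equations (Gaussian elimination) gives:
  V_0 = 64680 V, V_1 = 17680 V, V_2 = 33.67 V, V_3 = 0.9261 V
  V_5 = 8.196 V
R_eq = V_0 / 1 A = 64680 Ω = 64.68 kΩ

Final answer: 64.68 kΩ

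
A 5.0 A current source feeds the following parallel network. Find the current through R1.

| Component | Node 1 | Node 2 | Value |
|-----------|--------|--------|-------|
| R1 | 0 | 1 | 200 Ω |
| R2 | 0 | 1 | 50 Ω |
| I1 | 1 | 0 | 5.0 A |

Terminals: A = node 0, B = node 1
All resistors sit directly between nodes 0 and 1, so they are in parallel and share one voltage V; the full source current 5 A splits among them.
1/R_par = 1/200 + 1/50 = 0.025 S  =>  R_par = 40 Ω
V = I × R_par = 5 × 40 = 200 V
I_R1 = V/R1 = 200/200 = 1 A

Final answer: 1 A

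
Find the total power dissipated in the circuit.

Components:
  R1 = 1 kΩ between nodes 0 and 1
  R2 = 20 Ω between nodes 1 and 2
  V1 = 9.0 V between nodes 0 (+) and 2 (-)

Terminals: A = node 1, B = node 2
Nodal analysis, taking node 2 as the 0 V reference.
Source V1 fixes V_0 = 9 V.
KCL at each unknown node (sum of currents leaving = 0; resistances in Ω):
  Node 1: (V_1 - 9)/1000 + (V_1 - 0)/20 = 0
Collecting terms: 0.051 × V_1 = 0.009  =>  V_1 = 0.1765 V
Power in each resistor, P = (ΔV)²/R:
  P_R1 = (9 - 0.1765)²/1000 = 0.07785 W
  P_R2 = (0.1765 - 0)²/20 = 0.001557 W
P_total = P_R1 + P_R2 = 0.07941 W

Final answer: 0.07941 W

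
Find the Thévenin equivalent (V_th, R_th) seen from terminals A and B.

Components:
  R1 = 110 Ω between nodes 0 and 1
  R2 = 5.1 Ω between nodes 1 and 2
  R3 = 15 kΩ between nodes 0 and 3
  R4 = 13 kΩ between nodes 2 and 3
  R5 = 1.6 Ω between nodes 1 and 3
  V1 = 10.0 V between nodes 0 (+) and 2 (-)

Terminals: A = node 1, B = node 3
Step 1 — V_th is the open-circuit voltage V_A - V_B (nothing connected across the terminals).
Nodal analysis, taking node 2 as the 0 V reference.
Source V1 fixes V_0 = 10 V.
KCL at each unknown node (sum of currents leaving = 0; resistances in Ω):
  Node 1: (V_1 - 10)/110 + (V_1 - 0)/5.1 + (V_1 - V_3)/1.6 = 0
  Node 3: (V_3 - 10)/15000 + (V_3 - 0)/13000 + (V_3 - V_1)/1.6 = 0
Collecting terms (coefficients in siemens):
  0.8302·V_1 - 0.625·V_3 = 0.09091
  0.6251·V_3 - 0.625·V_1 = 0.0006667
Determinant D = (0.8302)(0.6251) - (-0.625)(-0.625) = 0.1284
V_1 = [(0.09091)(0.6251) - (-0.625)(0.0006667)]/D = 0.446 V
V_3 = [(0.8302)(0.0006667) - (0.09091)(-0.625)]/D = 0.447 V
V_th = V_1 - V_3 = 0.446 - 0.447 = -0.000964 V
Step 2 — R_th: zero the source — replace V1 by a short circuit (node 2 merges into node 0) — and find the resistance seen between A (node 1) and B (node 3).
Reduce the network between node 1 (A) and node 3 (B) by series/parallel combination:
  Rp1 = R1 ‖ R2 (parallel, both between nodes 0 and 1) = 1/(1/110 + 1/5.1) = 4.874 Ω
  Rp2 = R3 ‖ R4 (parallel, both between nodes 0 and 3) = 1/(1/15000 + 1/13000) = 6964 Ω
  Rs1 = Rp1 + Rp2 (series, joined only at node 0) = 4.874 + 6964 = 6969 Ω
  Rp3 = R5 ‖ Rs1 (parallel, both between nodes 1 and 3) = 1/(1/1.6 + 1/6969) = 1.6 Ω
R_th = 1.6 Ω

Final answer: V_th = -0.000964 V, R_th = 1.6 Ω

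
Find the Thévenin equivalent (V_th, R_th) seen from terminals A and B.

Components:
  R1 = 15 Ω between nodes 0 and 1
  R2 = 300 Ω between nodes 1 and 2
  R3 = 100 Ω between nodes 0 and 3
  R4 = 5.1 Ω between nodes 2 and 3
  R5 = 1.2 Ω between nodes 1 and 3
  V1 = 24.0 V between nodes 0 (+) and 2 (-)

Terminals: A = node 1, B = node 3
Step 1 — V_th is the open-circuit voltage V_A - V_B (nothing connected across the terminals).
Nodal analysis, taking node 2 as the 0 V reference.
Source V1 fixes V_0 = 24 V.
KCL at each unknown node (sum of currents leaving = 0; resistances in Ω):
  Node 1: (V_1 - 24)/15 + (V_1 - 0)/300 + (V_1 - V_3)/1.2 = 0
  Node 3: (V_3 - 24)/100 + (V_3 - 0)/5.1 + (V_3 - V_1)/1.2 = 0
Collecting terms (coefficients in siemens):
  0.9033·V_1 - 0.8333·V_3 = 1.6
  1.039·V_3 - 0.8333·V_1 = 0.24
Determinant D = (0.9033)(1.039) - (-0.8333)(-0.8333) = 0.2445
V_1 = [(1.6)(1.039) - (-0.8333)(0.24)]/D = 7.62 V
V_3 = [(0.9033)(0.24) - (1.6)(-0.8333)]/D = 6.34 V
V_th = V_1 - V_3 = 7.62 - 6.34 = 1.28 V
Step 2 — R_th: zero the source — replace V1 by a short circuit (node 2 merges into node 0) — and find the resistance seen between A (node 1) and B (node 3).
Reduce the network between node 1 (A) and node 3 (B) by series/parallel combination:
  Rp1 = R1 ‖ R2 (parallel, both between nodes 0 and 1) = 1/(1/15 + 1/300) = 14.29 Ω
  Rp2 = R3 ‖ R4 (parallel, both between nodes 0 and 3) = 1/(1/100 + 1/5.1) = 4.853 Ω
  Rs1 = Rp1 + Rp2 (series, joined only at node 0) = 14.29 + 4.853 = 19.14 Ω
  Rp3 = R5 ‖ Rs1 (parallel, both between nodes 1 and 3) = 1/(1/1.2 + 1/19.14) = 1.129 Ω
R_th = 1.129 Ω

Final answer: V_th = 1.28 V, R_th = 1.129 Ω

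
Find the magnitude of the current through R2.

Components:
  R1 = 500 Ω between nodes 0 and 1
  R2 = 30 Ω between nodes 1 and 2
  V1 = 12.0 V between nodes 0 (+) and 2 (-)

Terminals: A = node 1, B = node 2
Nodal analysis, taking node 2 as the 0 V reference.
Source V1 fixes V_0 = 12 V.
KCL at each unknown node (sum of currents leaving = 0; resistances in Ω):
  Node 1: (V_1 - 12)/500 + (V_1 - 0)/30 = 0
Collecting terms: 0.03533 × V_1 = 0.024  =>  V_1 = 0.6792 V
I_R2 = (V_1 - V_2)/R2 = (0.6792 - 0)/30 = 0.02264 A
|I_R2| = 0.02264 A

Final answer: |I_R2| = 0.02264 A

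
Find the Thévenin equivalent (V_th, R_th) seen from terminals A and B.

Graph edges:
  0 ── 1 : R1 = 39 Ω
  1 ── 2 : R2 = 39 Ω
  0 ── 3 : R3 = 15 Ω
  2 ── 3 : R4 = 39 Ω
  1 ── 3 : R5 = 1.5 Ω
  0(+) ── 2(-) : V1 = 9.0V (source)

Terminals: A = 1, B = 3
Step 1 — V_th is the open-circuit voltage V_A - V_B (nothing connected across the terminals).
Nodal analysis, taking node 2 as the 0 V reference.
Source V1 fixes V_0 = 9 V.
KCL at each unknown node (sum of currents leaving = 0; resistances in Ω):
  Node 1: (V_1 - 9)/39 + (V_1 - 0)/39 + (V_1 - V_3)/1.5 = 0
  Node 3: (V_3 - 9)/15 + (V_3 - 0)/39 + (V_3 - V_1)/1.5 = 0
Collecting terms (coefficients in siemens):
  0.7179·V_1 - 0.6667·V_3 = 0.2308
  0.759·V_3 - 0.6667·V_1 = 0.6
Determinant D = (0.7179)(0.759) - (-0.6667)(-0.6667) = 0.1005
V_1 = [(0.2308)(0.759) - (-0.6667)(0.6)]/D = 5.725 V
V_3 = [(0.7179)(0.6) - (0.2308)(-0.6667)]/D = 5.819 V
V_th = V_1 - V_3 = 5.725 - 5.819 = -0.09424 V
Step 2 — R_th: zero the source — replace V1 by a short circuit (node 2 merges into node 0) — and find the resistance seen between A (node 1) and B (node 3).
Reduce the network between node 1 (A) and node 3 (B) by series/parallel combination:
  Rp1 = R1 ‖ R2 (parallel, both between nodes 0 and 1) = 1/(1/39 + 1/39) = 19.5 Ω
  Rp2 = R3 ‖ R4 (parallel, both between nodes 0 and 3) = 1/(1/15 + 1/39) = 10.83 Ω
  Rs1 = Rp1 + Rp2 (series, joined only at node 0) = 19.5 + 10.83 = 30.33 Ω
  Rp3 = R5 ‖ Rs1 (parallel, both between nodes 1 and 3) = 1/(1/1.5 + 1/30.33) = 1.429 Ω
R_th = 1.429 Ω

Final answer: V_th = -0.09424 V, R_th = 1.429 Ω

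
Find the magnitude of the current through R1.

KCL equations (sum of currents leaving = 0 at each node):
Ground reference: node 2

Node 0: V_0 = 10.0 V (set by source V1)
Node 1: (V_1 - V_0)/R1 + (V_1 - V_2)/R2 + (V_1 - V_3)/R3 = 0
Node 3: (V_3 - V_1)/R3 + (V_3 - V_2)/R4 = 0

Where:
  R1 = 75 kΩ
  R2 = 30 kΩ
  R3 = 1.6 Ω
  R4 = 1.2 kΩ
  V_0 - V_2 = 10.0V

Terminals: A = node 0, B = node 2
Nodal analysis, taking node 2 as the 0 V reference.
Source V1 fixes V_0 = 10 V.
KCL at each unknown node (sum of currents leaving = 0; resistances in Ω):
  Node 1: (V_1 - 10)/75000 + (V_1 - 0)/30000 + (V_1 - V_3)/1.6 = 0
  Node 3: (V_3 - V_1)/1.6 + (V_3 - 0)/1200 = 0
Collecting terms (coefficients in siemens):
  0.625·V_1 - 0.625·V_3 = 0.0001333
  0.6258·V_3 - 0.625·V_1 = 0
Determinant D = (0.625)(0.6258) - (-0.625)(-0.625) = 0.00055
V_1 = [(0.0001333)(0.6258) - (-0.625)(0)]/D = 0.1517 V
V_3 = [(0.625)(0) - (0.0001333)(-0.625)]/D = 0.1515 V
I_R1 = (V_0 - V_1)/R1 = (10 - 0.1517)/75000 = 0.0001313 A
|I_R1| = 0.0001313 A

Final answer: |I_R1| = 0.0001313 A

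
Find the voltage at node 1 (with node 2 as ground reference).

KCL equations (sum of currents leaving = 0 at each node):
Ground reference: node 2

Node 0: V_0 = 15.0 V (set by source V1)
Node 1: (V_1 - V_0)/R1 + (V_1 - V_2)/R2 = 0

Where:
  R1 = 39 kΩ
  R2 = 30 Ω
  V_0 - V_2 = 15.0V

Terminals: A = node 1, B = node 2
Nodal analysis, taking node 2 as the 0 V reference.
Source V1 fixes V_0 = 15 V.
KCL at each unknown node (sum of currents leaving = 0; resistances in Ω):
  Node 1: (V_1 - 15)/39000 + (V_1 - 0)/30 = 0
Collecting terms: 0.03336 × V_1 = 0.0003846  =>  V_1 = 0.01153 V
The requested potential is V_1 = 0.01153 V.

Final answer: V_1 = 0.01153 V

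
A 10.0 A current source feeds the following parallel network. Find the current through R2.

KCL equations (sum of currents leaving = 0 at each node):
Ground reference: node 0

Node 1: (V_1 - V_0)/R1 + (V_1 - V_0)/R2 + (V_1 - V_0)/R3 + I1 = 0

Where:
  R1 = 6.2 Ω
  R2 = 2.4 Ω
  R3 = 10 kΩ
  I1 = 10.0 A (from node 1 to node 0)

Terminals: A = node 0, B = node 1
All resistors sit directly between nodes 0 and 1, so they are in parallel and share one voltage V; the full source current 10 A splits among them.
1/R_par = 1/6.2 + 1/2.4 + 1/10000 = 0.5781 S  =>  R_par = 1.73 Ω
V = I × R_par = 10 × 1.73 = 17.3 V
I_R2 = V/R2 = 17.3/2.4 = 7.208 A

Final answer: 7.208 A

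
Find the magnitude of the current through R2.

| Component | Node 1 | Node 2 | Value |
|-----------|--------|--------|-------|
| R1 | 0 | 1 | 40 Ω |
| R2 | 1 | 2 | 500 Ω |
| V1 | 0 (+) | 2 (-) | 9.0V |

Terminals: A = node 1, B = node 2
Nodal analysis, taking node 2 as the 0 V reference.
Source V1 fixes V_0 = 9 V.
KCL at each unknown node (sum of currents leaving = 0; resistances in Ω):
  Node 1: (V_1 - 9)/40 + (V_1 - 0)/500 = 0
Collecting terms: 0.027 × V_1 = 0.225  =>  V_1 = 8.333 V
I_R2 = (V_1 - V_2)/R2 = (8.333 - 0)/500 = 0.01667 A
|I_R2| = 0.01667 A

Final answer: |I_R2| = 0.01667 A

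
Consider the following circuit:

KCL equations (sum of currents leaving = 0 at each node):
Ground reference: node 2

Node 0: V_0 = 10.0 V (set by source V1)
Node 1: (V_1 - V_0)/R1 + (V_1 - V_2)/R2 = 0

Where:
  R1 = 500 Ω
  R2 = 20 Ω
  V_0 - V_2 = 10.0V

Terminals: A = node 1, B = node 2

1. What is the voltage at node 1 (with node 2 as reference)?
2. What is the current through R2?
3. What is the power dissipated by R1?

Nodal analysis, taking node 2 as the 0 V reference.
Source V1 fixes V_0 = 10 V.
KCL at each unknown node (sum of currents leaving = 0; resistances in Ω):
  Node 1: (V_1 - 10)/500 + (V_1 - 0)/20 = 0
Collecting terms: 0.052 × V_1 = 0.02  =>  V_1 = 0.3846 V
Part 1:
  Read off the nodal solution: V_1 = 0.3846 V
Part 2:
  I_R2 = (V_1 - V_2)/R2 = (0.3846 - 0)/20 = 0.01923 A
  Magnitude: I_R2 = 0.01923 A
Part 3:
  I_R1 = (V_0 - V_1)/R1 = (10 - 0.3846)/500 = 0.01923 A
  P_R1 = I_R1² × R1 = (0.01923)² × 500 = 0.1849 W

Final answers:
1. V_1 = 0.3846 V
2. I_R2 = 0.01923 A
3. P_R1 = 0.1849 W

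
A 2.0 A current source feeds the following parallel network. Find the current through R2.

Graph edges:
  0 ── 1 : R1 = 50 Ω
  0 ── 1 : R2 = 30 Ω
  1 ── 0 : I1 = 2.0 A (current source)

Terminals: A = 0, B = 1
All resistors sit directly between nodes 0 and 1, so they are in parallel and share one voltage V; the full source current 2 A splits among them.
1/R_par = 1/50 + 1/30 = 0.05333 S  =>  R_par = 18.75 Ω
V = I × R_par = 2 × 18.75 = 37.5 V
I_R2 = V/R2 = 37.5/30 = 1.25 A

Final answer: 1.25 A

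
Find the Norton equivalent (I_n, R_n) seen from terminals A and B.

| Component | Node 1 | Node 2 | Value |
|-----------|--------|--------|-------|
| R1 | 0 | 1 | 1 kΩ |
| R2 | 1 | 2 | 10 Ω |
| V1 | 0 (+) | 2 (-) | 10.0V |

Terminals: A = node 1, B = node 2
Find the Thévenin equivalent first; then I_n = V_th/R_th and R_n = R_th.
Step 1 — V_th is the open-circuit voltage V_A - V_B (nothing connected across the terminals).
Nodal analysis, taking node 2 as the 0 V reference.
Source V1 fixes V_0 = 10 V.
KCL at each unknown node (sum of currents leaving = 0; resistances in Ω):
  Node 1: (V_1 - 10)/1000 + (V_1 - 0)/10 = 0
Collecting terms: 0.101 × V_1 = 0.01  =>  V_1 = 0.09901 V
V_th = V_1 - V_2 = 0.09901 - 0 = 0.09901 V
Step 2 — R_th: zero the source — replace V1 by a short circuit (node 2 merges into node 0) — and find the resistance seen between A (node 1) and B (node 0).
Reduce the network between node 1 (A) and node 0 (B) by series/parallel combination:
  Rp1 = R1 ‖ R2 (parallel, both between nodes 0 and 1) = 1/(1/1000 + 1/10) = 9.901 Ω
R_th = 9.901 Ω
I_n = V_th/R_th = 0.09901/9.901 = 0.01 A, and R_n = R_th = 9.901 Ω

Final answer: I_n = 0.01 A, R_n = 9.901 Ω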